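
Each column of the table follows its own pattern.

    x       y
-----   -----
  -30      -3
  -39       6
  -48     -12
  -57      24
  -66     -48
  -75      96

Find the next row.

-84  -192

Column x: −9 each step; -30, -39, -48, -57, -66, -75 → -84.
Column y — ×(-2) each step: -3, 6, -12, 24, -48, 96 → -192.
Combining the parts gives -84  -192.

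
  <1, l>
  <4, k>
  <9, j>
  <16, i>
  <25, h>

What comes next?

<36, g>

First coordinate: 1, 4, 9, 16, 25 → 36 (perfect squares: 1², 2², 3², …).
Letter: letters move back 1 place in the alphabet; l, k, j, i, h → g.
Combining the parts gives <36, g>.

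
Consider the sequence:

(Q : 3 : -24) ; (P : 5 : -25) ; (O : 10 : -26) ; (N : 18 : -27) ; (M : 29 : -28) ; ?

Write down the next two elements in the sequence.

(L : 43 : -29), (K : 60 : -30)

For the letter, letters move back 1 place in the alphabet: Q, P, O, N, M → L → K.
Second component: 3, 5, 10, 18, 29 → 43 → 60 (differences are 2, 5, 8, … (increasing by 3 each time)).
Third component: −1 each step; -24, -25, -26, -27, -28 → -29 → -30.
Putting the parts together: (L : 43 : -29) and then (K : 60 : -30).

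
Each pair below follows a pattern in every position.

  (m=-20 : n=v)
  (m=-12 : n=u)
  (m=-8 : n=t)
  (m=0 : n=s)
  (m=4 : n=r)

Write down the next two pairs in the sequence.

M: -20, -12, -8, 0, 4 → 12 → 16 (alternating steps +8, +4, +8, +4, …).
N: letters move back 1 place in the alphabet; v, u, t, s, r → q → p.
Putting the parts together: (m=12 : n=q) and then (m=16 : n=p).

(m=12 : n=q), (m=16 : n=p)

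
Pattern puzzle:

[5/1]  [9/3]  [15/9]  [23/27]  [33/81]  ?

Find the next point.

[45/243]

First coordinate — differences are 4, 6, 8, … (increasing by 2 each time): 5, 9, 15, 23, 33 → 45.
Second coordinate goes 1, 3, 9, 27, 81 → 243 (×3 each step).
Putting it together: [45/243].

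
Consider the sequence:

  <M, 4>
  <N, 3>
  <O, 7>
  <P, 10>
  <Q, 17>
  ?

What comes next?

Letter: letters move forward 1 place in the alphabet, so M, N, O, P, Q → R.
Second value: 4, 3, 7, 10, 17 → 27 (each term is the sum of the two before it).
Combining the parts gives <R, 27>.

<R, 27>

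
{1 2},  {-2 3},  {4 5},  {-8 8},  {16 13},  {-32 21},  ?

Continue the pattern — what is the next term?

{64 34}

First part — ×(-2) each step: 1, -2, 4, -8, 16, -32 → 64.
For the second part, each term is the sum of the two before it: 2, 3, 5, 8, 13, 21 → 34.
So the next term is {64 34}.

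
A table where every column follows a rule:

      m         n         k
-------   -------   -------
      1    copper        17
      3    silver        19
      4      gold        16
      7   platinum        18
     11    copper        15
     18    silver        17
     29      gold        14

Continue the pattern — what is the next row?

Column m — each term is the sum of the two before it: 1, 3, 4, 7, 11, 18, 29 → 47.
For the column n, repeats copper → silver → gold → platinum: copper, silver, gold, platinum, copper, silver, gold → platinum.
Column k — alternating steps +2, −3, +2, −3, …: 17, 19, 16, 18, 15, 17, 14 → 16.
Combining the parts gives 47  platinum  16.

47  platinum  16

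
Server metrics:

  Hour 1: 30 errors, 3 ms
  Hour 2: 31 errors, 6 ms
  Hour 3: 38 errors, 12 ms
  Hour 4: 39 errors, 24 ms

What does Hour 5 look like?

Errors: 30, 31, 38, 39 → 46 (alternating steps +1, +7, +1, +7, …).
Ms: ×2 each step, so 3, 6, 12, 24 → 48.
Putting it together: 46 errors, 48 ms.

46 errors, 48 ms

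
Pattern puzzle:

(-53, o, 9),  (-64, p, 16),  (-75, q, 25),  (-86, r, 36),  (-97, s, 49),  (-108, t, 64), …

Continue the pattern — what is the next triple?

(-119, u, 81)

First entry: -53, -64, -75, -86, -97, -108 → -119 (−11 each step).
For the letter, letters move forward 1 place in the alphabet: o, p, q, r, s, t → u.
For the third entry, perfect squares: 3², 4², 5², …: 9, 16, 25, 36, 49, 64 → 81.
Combining the parts gives (-119, u, 81).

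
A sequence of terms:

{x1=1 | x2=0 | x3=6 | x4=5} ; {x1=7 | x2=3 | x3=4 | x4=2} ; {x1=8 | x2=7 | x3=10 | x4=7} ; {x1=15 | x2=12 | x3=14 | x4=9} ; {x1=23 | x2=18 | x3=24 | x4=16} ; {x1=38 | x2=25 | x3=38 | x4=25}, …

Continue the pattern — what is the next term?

X1: each term is the sum of the two before it, so 1, 7, 8, 15, 23, 38 → 61.
X2 — differences are 3, 4, 5, … (increasing by 1 each time): 0, 3, 7, 12, 18, 25 → 33.
X3 — each term is the sum of the two before it: 6, 4, 10, 14, 24, 38 → 62.
For the x4, each term is the sum of the two before it: 5, 2, 7, 9, 16, 25 → 41.
So the next term is {x1=61 | x2=33 | x3=62 | x4=41}.

{x1=61 | x2=33 | x3=62 | x4=41}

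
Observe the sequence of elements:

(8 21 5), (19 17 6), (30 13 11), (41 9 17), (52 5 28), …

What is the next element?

(63 1 45)

For the first component, +11 each step: 8, 19, 30, 41, 52 → 63.
Second component: 21, 17, 13, 9, 5 → 1 (−4 each step).
For the third component, each term is the sum of the two before it: 5, 6, 11, 17, 28 → 45.
Putting it together: (63 1 45).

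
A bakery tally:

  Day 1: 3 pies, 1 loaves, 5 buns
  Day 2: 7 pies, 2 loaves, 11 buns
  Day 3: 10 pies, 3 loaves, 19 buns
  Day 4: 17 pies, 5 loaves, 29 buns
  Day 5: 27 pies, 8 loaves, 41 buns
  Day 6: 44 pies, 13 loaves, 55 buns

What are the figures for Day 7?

Pies — each term is the sum of the two before it: 3, 7, 10, 17, 27, 44 → 71.
Loaves: each term is the sum of the two before it, so 1, 2, 3, 5, 8, 13 → 21.
Buns goes 5, 11, 19, 29, 41, 55 → 71 (differences are 6, 8, 10, … (increasing by 2 each time)).
Combining the parts gives 71 pies, 21 loaves, 71 buns.

71 pies, 21 loaves, 71 buns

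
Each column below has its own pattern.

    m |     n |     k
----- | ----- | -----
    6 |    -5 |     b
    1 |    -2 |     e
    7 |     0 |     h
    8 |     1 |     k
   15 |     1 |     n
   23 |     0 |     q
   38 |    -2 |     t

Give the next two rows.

61  -5  w; 99  -9  z

Column m: each term is the sum of the two before it, so 6, 1, 7, 8, 15, 23, 38 → 61 → 99.
Column n: differences are 3, 2, 1, … (decreasing by 1 each time), so -5, -2, 0, 1, 1, 0, -2 → -5 → -9.
Column k: letters move forward 3 places in the alphabet; b, e, h, k, n, q, t → w → z.
Putting the parts together: 61  -5  w and then 99  -9  z.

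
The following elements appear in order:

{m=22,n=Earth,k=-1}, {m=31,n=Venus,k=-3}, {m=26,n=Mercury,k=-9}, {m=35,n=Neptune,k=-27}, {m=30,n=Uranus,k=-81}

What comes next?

{m=39,n=Saturn,k=-243}

M: alternating steps +9, −5, +9, −5, …; 22, 31, 26, 35, 30 → 39.
N: runs backward through the planets Mercury→Neptune, so Earth, Venus, Mercury, Neptune, Uranus → Saturn.
K: ×3 each step; -1, -3, -9, -27, -81 → -243.
Putting it together: {m=39,n=Saturn,k=-243}.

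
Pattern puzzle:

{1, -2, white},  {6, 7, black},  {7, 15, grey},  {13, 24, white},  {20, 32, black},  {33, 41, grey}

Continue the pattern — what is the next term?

{53, 49, white}

First value — each term is the sum of the two before it: 1, 6, 7, 13, 20, 33 → 53.
For the second value, alternating steps +9, +8, +9, +8, …: -2, 7, 15, 24, 32, 41 → 49.
For the shade, repeats white → black → grey: white, black, grey, white, black, grey → white.
So the next term is {53, 49, white}.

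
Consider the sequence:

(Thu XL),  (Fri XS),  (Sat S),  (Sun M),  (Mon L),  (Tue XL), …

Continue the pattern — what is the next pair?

(Wed XS)

Day: Thu, Fri, Sat, Sun, Mon, Tue → Wed (runs through the weekdays Mon→Sun).
Size goes XL, XS, S, M, L, XL → XS (repeats XL → XS → S → M → L).
Combining the parts gives (Wed XS).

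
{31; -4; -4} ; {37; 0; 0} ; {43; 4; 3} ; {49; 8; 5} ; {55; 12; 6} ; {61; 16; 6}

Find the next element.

{67; 20; 5}

First entry — +6 each step: 31, 37, 43, 49, 55, 61 → 67.
Second entry: -4, 0, 4, 8, 12, 16 → 20 (+4 each step).
Third entry — differences are 4, 3, 2, … (decreasing by 1 each time): -4, 0, 3, 5, 6, 6 → 5.
So the next element is {67; 20; 5}.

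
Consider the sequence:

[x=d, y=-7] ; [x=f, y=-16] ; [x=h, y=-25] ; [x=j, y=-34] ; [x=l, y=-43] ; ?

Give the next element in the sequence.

X: letters move forward 2 places in the alphabet, so d, f, h, j, l → n.
Y goes -7, -16, -25, -34, -43 → -52 (−9 each step).
Putting it together: [x=n, y=-52].

[x=n, y=-52]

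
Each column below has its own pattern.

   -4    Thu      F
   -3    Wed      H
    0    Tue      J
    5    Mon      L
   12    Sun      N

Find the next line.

21  Sat  P

For the first component, differences are 1, 3, 5, … (increasing by 2 each time): -4, -3, 0, 5, 12 → 21.
Day goes Thu, Wed, Tue, Mon, Sun → Sat (runs backward through the weekdays Mon→Sun).
Letter: letters move forward 2 places in the alphabet, so F, H, J, L, N → P.
So the next line is 21  Sat  P.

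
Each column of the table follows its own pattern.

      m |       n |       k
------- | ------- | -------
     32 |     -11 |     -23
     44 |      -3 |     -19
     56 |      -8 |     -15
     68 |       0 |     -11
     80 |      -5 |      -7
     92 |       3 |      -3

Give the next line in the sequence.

Column m: +12 each step; 32, 44, 56, 68, 80, 92 → 104.
Column n: -11, -3, -8, 0, -5, 3 → -2 (alternating steps +8, −5, +8, −5, …).
Column k — +4 each step: -23, -19, -15, -11, -7, -3 → 1.
Putting it together: 104  -2  1.

104  -2  1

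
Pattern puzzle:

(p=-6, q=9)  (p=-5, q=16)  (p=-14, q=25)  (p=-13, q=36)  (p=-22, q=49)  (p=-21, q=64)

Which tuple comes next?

P: -6, -5, -14, -13, -22, -21 → -30 (alternating steps +1, −9, +1, −9, …).
Q goes 9, 16, 25, 36, 49, 64 → 81 (perfect squares: 3², 4², 5², …).
Combining the parts gives (p=-30, q=81).

(p=-30, q=81)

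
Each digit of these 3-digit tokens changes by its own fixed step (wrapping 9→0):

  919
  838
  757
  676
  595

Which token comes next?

414

First digit: −1 each step, mod 10; 9, 8, 7, 6, 5 → 4.
Second digit goes 1, 3, 5, 7, 9 → 1 (+2 each step, mod 10).
For the third digit, −1 each step, mod 10: 9, 8, 7, 6, 5 → 4.
Putting it together: 414.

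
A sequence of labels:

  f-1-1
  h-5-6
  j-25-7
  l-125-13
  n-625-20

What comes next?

Letter: letters move forward 2 places in the alphabet, so f, h, j, l, n → p.
Second component — ×5 each step: 1, 5, 25, 125, 625 → 3125.
Third component: each term is the sum of the two before it; 1, 6, 7, 13, 20 → 33.
Combining the parts gives p-3125-33.

p-3125-33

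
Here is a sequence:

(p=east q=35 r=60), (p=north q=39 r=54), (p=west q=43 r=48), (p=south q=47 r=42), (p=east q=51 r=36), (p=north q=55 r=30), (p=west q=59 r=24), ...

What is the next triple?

(p=south q=63 r=18)

P: repeats east → north → west → south; east, north, west, south, east, north, west → south.
Q: +4 each step; 35, 39, 43, 47, 51, 55, 59 → 63.
R: 60, 54, 48, 42, 36, 30, 24 → 18 (−6 each step).
So the next triple is (p=south q=63 r=18).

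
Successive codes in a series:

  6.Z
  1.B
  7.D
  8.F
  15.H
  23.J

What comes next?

38.L

First component: each term is the sum of the two before it, so 6, 1, 7, 8, 15, 23 → 38.
Letter: letters move forward 2 places in the alphabet, wrapping Z→A, so Z, B, D, F, H, J → L.
Combining the parts gives 38.L.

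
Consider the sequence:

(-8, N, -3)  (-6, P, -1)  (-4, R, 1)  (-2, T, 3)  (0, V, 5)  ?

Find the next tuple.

(2, X, 7)

For the first entry, +2 each step: -8, -6, -4, -2, 0 → 2.
Letter: letters move forward 2 places in the alphabet, so N, P, R, T, V → X.
For the third entry, always 5 more than the first entry: -3, -1, 1, 3, 5 → 7.
Putting it together: (2, X, 7).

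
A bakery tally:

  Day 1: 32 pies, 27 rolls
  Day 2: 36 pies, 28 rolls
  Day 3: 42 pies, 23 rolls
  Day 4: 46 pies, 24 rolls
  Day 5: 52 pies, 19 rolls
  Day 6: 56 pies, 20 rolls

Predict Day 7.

Pies goes 32, 36, 42, 46, 52, 56 → 62 (alternating steps +4, +6, +4, +6, …).
For the rolls, alternating steps +1, −5, +1, −5, …: 27, 28, 23, 24, 19, 20 → 15.
Combining the parts gives 62 pies, 15 rolls.

62 pies, 15 rolls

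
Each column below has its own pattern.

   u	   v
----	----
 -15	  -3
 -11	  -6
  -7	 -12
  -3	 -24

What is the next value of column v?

Column v: ×2 each step; -3, -6, -12, -24 → -48.

-48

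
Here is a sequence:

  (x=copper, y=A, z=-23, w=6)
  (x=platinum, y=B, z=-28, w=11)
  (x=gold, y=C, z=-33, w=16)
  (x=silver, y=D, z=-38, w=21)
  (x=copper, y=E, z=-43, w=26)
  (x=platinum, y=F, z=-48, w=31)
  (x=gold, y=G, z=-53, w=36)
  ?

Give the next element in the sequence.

(x=silver, y=H, z=-58, w=41)

X: copper, platinum, gold, silver, copper, platinum, gold → silver (repeats copper → platinum → gold → silver).
Y: letters move forward 1 place in the alphabet, so A, B, C, D, E, F, G → H.
Z: -23, -28, -33, -38, -43, -48, -53 → -58 (−5 each step).
W — together with the z always sums to -17: 6, 11, 16, 21, 26, 31, 36 → 41.
Putting it together: (x=silver, y=H, z=-58, w=41).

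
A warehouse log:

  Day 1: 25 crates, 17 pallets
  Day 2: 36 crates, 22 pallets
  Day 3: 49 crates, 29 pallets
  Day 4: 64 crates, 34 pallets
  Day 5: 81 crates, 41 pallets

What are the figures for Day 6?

100 crates, 46 pallets

For the crates, perfect squares: 5², 6², 7², …: 25, 36, 49, 64, 81 → 100.
Pallets: alternating steps +5, +7, +5, +7, …; 17, 22, 29, 34, 41 → 46.
Putting it together: 100 crates, 46 pallets.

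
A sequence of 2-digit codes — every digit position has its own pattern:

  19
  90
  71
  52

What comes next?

33

First digit: −2 each step, mod 10, so 1, 9, 7, 5 → 3.
Second digit: +1 each step, mod 10; 9, 0, 1, 2 → 3.
Putting it together: 33.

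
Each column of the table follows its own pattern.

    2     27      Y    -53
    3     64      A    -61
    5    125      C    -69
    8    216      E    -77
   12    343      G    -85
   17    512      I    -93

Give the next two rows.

23  729  K  -101; 30  1000  M  -109

First component: differences are 1, 2, 3, … (increasing by 1 each time), so 2, 3, 5, 8, 12, 17 → 23 → 30.
Second component: perfect cubes: 3³, 4³, 5³, …; 27, 64, 125, 216, 343, 512 → 729 → 1000.
Letter: Y, A, C, E, G, I → K → M (letters move forward 2 places in the alphabet, wrapping Z→A).
Fourth component: −8 each step; -53, -61, -69, -77, -85, -93 → -101 → -109.
So the next two rows are 23  729  K  -101 and 30  1000  M  -109.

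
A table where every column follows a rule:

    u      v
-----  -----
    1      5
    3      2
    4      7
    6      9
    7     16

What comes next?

9  25

Column u: alternating steps +2, +1, +2, +1, …, so 1, 3, 4, 6, 7 → 9.
Column v: each term is the sum of the two before it; 5, 2, 7, 9, 16 → 25.
So the next line is 9  25.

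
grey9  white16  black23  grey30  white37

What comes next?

Shade goes grey, white, black, grey, white → black (repeats grey → white → black).
Second component — +7 each step: 9, 16, 23, 30, 37 → 44.
Combining the parts gives black44.

black44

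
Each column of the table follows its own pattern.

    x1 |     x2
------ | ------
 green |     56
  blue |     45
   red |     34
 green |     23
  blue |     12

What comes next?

Column x1: green, blue, red, green, blue → red (repeats green → blue → red).
Column x2: −11 each step; 56, 45, 34, 23, 12 → 1.
Combining the parts gives red  1.

red  1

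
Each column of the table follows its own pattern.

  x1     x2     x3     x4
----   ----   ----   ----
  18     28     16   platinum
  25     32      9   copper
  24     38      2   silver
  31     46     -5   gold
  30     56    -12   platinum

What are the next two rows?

Column x1 — alternating steps +7, −1, +7, −1, …: 18, 25, 24, 31, 30 → 37 → 36.
Column x2 — differences are 4, 6, 8, … (increasing by 2 each time): 28, 32, 38, 46, 56 → 68 → 82.
For the column x3, −7 each step: 16, 9, 2, -5, -12 → -19 → -26.
Column x4 — repeats platinum → copper → silver → gold: platinum, copper, silver, gold, platinum → copper → silver.
Putting the parts together: 37  68  -19  copper and then 36  82  -26  silver.

37  68  -19  copper; 36  82  -26  silver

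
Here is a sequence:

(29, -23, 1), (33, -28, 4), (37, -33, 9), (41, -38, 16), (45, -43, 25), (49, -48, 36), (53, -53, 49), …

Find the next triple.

(57, -58, 64)

First coordinate — +4 each step: 29, 33, 37, 41, 45, 49, 53 → 57.
Second coordinate: −5 each step; -23, -28, -33, -38, -43, -48, -53 → -58.
Third coordinate — perfect squares: 1², 2², 3², …: 1, 4, 9, 16, 25, 36, 49 → 64.
Putting it together: (57, -58, 64).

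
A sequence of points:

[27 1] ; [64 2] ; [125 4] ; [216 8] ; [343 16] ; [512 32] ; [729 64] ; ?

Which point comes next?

[1000 128]

First coordinate: perfect cubes: 3³, 4³, 5³, …; 27, 64, 125, 216, 343, 512, 729 → 1000.
Second coordinate goes 1, 2, 4, 8, 16, 32, 64 → 128 (×2 each step).
So the next point is [1000 128].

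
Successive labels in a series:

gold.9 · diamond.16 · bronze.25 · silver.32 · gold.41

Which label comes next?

diamond.48

Rank: gold, diamond, bronze, silver, gold → diamond (repeats gold → diamond → bronze → silver).
Second component: alternating steps +7, +9, +7, +9, …, so 9, 16, 25, 32, 41 → 48.
Combining the parts gives diamond.48.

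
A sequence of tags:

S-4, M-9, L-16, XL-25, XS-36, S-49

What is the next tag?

M-64

Size: S, M, L, XL, XS, S → M (repeats S → M → L → XL → XS).
Second component — perfect squares: 2², 3², 4², …: 4, 9, 16, 25, 36, 49 → 64.
So the next tag is M-64.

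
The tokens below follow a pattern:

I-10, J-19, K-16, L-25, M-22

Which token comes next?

N-31

Letter — letters move forward 1 place in the alphabet: I, J, K, L, M → N.
Second component: alternating steps +9, −3, +9, −3, …, so 10, 19, 16, 25, 22 → 31.
So the next token is N-31.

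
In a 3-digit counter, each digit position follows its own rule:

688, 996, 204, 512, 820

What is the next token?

First digit: +3 each step, mod 10; 6, 9, 2, 5, 8 → 1.
Second digit — +1 each step, mod 10: 8, 9, 0, 1, 2 → 3.
Third digit: −2 each step, mod 10; 8, 6, 4, 2, 0 → 8.
Combining the parts gives 138.

138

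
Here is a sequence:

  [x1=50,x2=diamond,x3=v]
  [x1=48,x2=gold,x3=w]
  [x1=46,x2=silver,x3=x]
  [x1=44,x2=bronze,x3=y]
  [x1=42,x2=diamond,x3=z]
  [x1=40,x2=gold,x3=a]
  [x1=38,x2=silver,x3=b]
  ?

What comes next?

X1 goes 50, 48, 46, 44, 42, 40, 38 → 36 (−2 each step).
X2 goes diamond, gold, silver, bronze, diamond, gold, silver → bronze (repeats diamond → gold → silver → bronze).
For the x3, letters move forward 1 place in the alphabet, wrapping Z→A: v, w, x, y, z, a, b → c.
Combining the parts gives [x1=36,x2=bronze,x3=c].

[x1=36,x2=bronze,x3=c]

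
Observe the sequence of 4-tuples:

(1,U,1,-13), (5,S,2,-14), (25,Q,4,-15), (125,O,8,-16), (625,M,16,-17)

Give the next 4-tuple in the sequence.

(3125,K,32,-18)

First slot: 1, 5, 25, 125, 625 → 3125 (×5 each step).
Letter: letters move back 2 places in the alphabet; U, S, Q, O, M → K.
Third slot: ×2 each step; 1, 2, 4, 8, 16 → 32.
Fourth slot goes -13, -14, -15, -16, -17 → -18 (−1 each step).
So the next 4-tuple is (3125,K,32,-18).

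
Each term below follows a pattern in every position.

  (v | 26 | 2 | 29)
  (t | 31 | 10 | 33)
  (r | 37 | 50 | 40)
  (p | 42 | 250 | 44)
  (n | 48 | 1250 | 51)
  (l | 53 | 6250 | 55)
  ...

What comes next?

Letter: letters move back 2 places in the alphabet, so v, t, r, p, n, l → j.
Second coordinate — alternating steps +5, +6, +5, +6, …: 26, 31, 37, 42, 48, 53 → 59.
Third coordinate: 2, 10, 50, 250, 1250, 6250 → 31250 (×5 each step).
Fourth coordinate — alternating steps +4, +7, +4, +7, …: 29, 33, 40, 44, 51, 55 → 62.
So the next term is (j | 59 | 31250 | 62).

(j | 59 | 31250 | 62)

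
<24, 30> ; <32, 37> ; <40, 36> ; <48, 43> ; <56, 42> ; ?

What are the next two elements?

<64, 49>, <72, 48>

First value: 24, 32, 40, 48, 56 → 64 → 72 (+8 each step).
Second value — alternating steps +7, −1, +7, −1, …: 30, 37, 36, 43, 42 → 49 → 48.
Putting the parts together: <64, 49> and then <72, 48>.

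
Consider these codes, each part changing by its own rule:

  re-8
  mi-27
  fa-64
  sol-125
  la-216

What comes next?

ti-343

Note — runs through the solfège scale do→ti: re, mi, fa, sol, la → ti.
Second component: 8, 27, 64, 125, 216 → 343 (perfect cubes: 2³, 3³, 4³, …).
Combining the parts gives ti-343.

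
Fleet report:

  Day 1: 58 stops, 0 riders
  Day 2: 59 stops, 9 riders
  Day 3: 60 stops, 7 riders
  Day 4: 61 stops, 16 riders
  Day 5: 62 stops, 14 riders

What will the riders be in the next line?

For the riders, alternating steps +9, −2, +9, −2, …: 0, 9, 7, 16, 14 → 23.

23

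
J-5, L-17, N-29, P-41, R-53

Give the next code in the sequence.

Letter goes J, L, N, P, R → T (letters move forward 2 places in the alphabet).
Second component: +12 each step, so 5, 17, 29, 41, 53 → 65.
So the next code is T-65.

T-65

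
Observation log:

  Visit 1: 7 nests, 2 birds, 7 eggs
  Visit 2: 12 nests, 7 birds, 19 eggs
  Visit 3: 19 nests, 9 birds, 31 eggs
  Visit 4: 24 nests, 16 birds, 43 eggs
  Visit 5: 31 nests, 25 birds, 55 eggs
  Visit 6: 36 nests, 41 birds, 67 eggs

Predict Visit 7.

43 nests, 66 birds, 79 eggs

Nests: alternating steps +5, +7, +5, +7, …; 7, 12, 19, 24, 31, 36 → 43.
Birds: 2, 7, 9, 16, 25, 41 → 66 (each term is the sum of the two before it).
Eggs — +12 each step: 7, 19, 31, 43, 55, 67 → 79.
So the next record is 43 nests, 66 birds, 79 eggs.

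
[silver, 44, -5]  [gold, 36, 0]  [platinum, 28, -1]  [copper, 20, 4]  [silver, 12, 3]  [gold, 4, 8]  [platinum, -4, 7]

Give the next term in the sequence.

Metal — repeats silver → gold → platinum → copper: silver, gold, platinum, copper, silver, gold, platinum → copper.
For the second entry, −8 each step: 44, 36, 28, 20, 12, 4, -4 → -12.
For the third entry, alternating steps +5, −1, +5, −1, …: -5, 0, -1, 4, 3, 8, 7 → 12.
Putting it together: [copper, -12, 12].

[copper, -12, 12]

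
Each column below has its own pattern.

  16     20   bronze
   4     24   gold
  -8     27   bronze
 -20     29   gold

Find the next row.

-32  30  bronze

First component: 16, 4, -8, -20 → -32 (−12 each step).
For the second component, differences are 4, 3, 2, … (decreasing by 1 each time): 20, 24, 27, 29 → 30.
Rank: alternates bronze ↔ gold, so bronze, gold, bronze, gold → bronze.
So the next row is -32  30  bronze.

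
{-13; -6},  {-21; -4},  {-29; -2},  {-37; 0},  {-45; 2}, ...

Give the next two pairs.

{-53; 4}, {-61; 6}

First component: -13, -21, -29, -37, -45 → -53 → -61 (−8 each step).
Second component — +2 each step: -6, -4, -2, 0, 2 → 4 → 6.
So the next two pairs are {-53; 4} and {-61; 6}.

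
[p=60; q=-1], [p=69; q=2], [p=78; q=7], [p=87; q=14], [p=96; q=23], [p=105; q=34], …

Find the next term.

[p=114; q=47]

P — +9 each step: 60, 69, 78, 87, 96, 105 → 114.
Q goes -1, 2, 7, 14, 23, 34 → 47 (differences are 3, 5, 7, … (increasing by 2 each time)).
So the next term is [p=114; q=47].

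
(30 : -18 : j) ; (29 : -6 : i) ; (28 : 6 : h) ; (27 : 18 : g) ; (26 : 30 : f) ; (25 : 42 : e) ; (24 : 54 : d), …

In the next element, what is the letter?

First part: −1 each step, so 30, 29, 28, 27, 26, 25, 24 → 23.
Second part: +12 each step, so -18, -6, 6, 18, 30, 42, 54 → 66.
For the letter, letters move back 1 place in the alphabet: j, i, h, g, f, e, d → c.

c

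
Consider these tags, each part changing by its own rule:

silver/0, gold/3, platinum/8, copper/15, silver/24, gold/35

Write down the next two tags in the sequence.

Metal: repeats silver → gold → platinum → copper, so silver, gold, platinum, copper, silver, gold → platinum → copper.
Second component: differences are 3, 5, 7, … (increasing by 2 each time), so 0, 3, 8, 15, 24, 35 → 48 → 63.
So the next two tags are platinum/48 and copper/63.

platinum/48 then copper/63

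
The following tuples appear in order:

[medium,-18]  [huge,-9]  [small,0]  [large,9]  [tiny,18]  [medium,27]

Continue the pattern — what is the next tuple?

Size — repeats medium → huge → small → large → tiny: medium, huge, small, large, tiny, medium → huge.
Second component goes -18, -9, 0, 9, 18, 27 → 36 (+9 each step).
Putting it together: [huge,36].

[huge,36]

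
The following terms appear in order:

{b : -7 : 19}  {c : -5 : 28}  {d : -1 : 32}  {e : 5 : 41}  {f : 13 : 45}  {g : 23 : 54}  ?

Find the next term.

{h : 35 : 58}

Letter goes b, c, d, e, f, g → h (letters move forward 1 place in the alphabet).
Second part goes -7, -5, -1, 5, 13, 23 → 35 (differences are 2, 4, 6, … (increasing by 2 each time)).
Third part goes 19, 28, 32, 41, 45, 54 → 58 (alternating steps +9, +4, +9, +4, …).
Combining the parts gives {h : 35 : 58}.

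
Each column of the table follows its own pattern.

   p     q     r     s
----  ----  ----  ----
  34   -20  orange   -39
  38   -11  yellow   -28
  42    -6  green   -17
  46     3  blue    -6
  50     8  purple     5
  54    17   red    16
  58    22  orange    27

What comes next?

Column p: 34, 38, 42, 46, 50, 54, 58 → 62 (+4 each step).
Column q — alternating steps +9, +5, +9, +5, …: -20, -11, -6, 3, 8, 17, 22 → 31.
Column r: repeats orange → yellow → green → blue → purple → red, so orange, yellow, green, blue, purple, red, orange → yellow.
Column s: +11 each step; -39, -28, -17, -6, 5, 16, 27 → 38.
Putting it together: 62  31  yellow  38.

62  31  yellow  38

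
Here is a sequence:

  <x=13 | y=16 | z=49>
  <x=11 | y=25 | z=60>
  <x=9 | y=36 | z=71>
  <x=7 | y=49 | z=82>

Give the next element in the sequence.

X goes 13, 11, 9, 7 → 5 (−2 each step).
Y: 16, 25, 36, 49 → 64 (perfect squares: 4², 5², 6², …).
Z: +11 each step; 49, 60, 71, 82 → 93.
Putting it together: <x=5 | y=64 | z=93>.

<x=5 | y=64 | z=93>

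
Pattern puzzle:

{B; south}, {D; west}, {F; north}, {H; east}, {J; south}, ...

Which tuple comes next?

Letter — letters move forward 2 places in the alphabet: B, D, F, H, J → L.
Direction: south, west, north, east, south → west (repeats south → west → north → east).
Putting it together: {L; west}.

{L; west}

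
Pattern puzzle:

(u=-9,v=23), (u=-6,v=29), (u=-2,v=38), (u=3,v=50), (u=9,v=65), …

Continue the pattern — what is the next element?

U: differences are 3, 4, 5, … (increasing by 1 each time), so -9, -6, -2, 3, 9 → 16.
For the v, differences are 6, 9, 12, … (increasing by 3 each time): 23, 29, 38, 50, 65 → 83.
Putting it together: (u=16,v=83).

(u=16,v=83)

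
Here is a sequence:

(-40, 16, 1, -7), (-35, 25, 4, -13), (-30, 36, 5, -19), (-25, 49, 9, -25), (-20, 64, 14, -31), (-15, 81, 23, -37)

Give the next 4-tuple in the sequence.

First entry: -40, -35, -30, -25, -20, -15 → -10 (+5 each step).
For the second entry, perfect squares: 4², 5², 6², …: 16, 25, 36, 49, 64, 81 → 100.
Third entry: each term is the sum of the two before it, so 1, 4, 5, 9, 14, 23 → 37.
Fourth entry: -7, -13, -19, -25, -31, -37 → -43 (−6 each step).
Putting it together: (-10, 100, 37, -43).

(-10, 100, 37, -43)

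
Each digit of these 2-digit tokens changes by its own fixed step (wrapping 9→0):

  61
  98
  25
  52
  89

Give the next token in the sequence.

16

First digit: +3 each step, mod 10; 6, 9, 2, 5, 8 → 1.
Second digit — −3 each step, mod 10: 1, 8, 5, 2, 9 → 6.
Combining the parts gives 16.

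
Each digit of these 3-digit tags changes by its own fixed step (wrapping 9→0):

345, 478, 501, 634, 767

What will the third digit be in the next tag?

0

Third digit — +3 each step, mod 10: 5, 8, 1, 4, 7 → 0.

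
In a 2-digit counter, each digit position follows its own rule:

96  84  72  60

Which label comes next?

58

First digit — −1 each step, mod 10: 9, 8, 7, 6 → 5.
Second digit: −2 each step, mod 10; 6, 4, 2, 0 → 8.
Putting it together: 58.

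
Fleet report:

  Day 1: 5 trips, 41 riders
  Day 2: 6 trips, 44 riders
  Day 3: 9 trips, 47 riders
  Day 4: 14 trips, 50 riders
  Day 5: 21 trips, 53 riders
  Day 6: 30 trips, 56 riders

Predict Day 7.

Trips: differences are 1, 3, 5, … (increasing by 2 each time); 5, 6, 9, 14, 21, 30 → 41.
Riders: 41, 44, 47, 50, 53, 56 → 59 (+3 each step).
Combining the parts gives 41 trips, 59 riders.

41 trips, 59 riders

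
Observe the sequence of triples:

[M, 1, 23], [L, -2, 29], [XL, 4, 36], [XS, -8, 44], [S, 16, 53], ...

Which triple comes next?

Size: runs through clothing sizes XS→XL; M, L, XL, XS, S → M.
Second entry: ×(-2) each step, so 1, -2, 4, -8, 16 → -32.
Third entry: differences are 6, 7, 8, … (increasing by 1 each time); 23, 29, 36, 44, 53 → 63.
Putting it together: [M, -32, 63].

[M, -32, 63]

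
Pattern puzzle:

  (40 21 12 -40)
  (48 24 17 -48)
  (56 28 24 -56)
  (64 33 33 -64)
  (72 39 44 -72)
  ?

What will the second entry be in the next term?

46

First entry: 40, 48, 56, 64, 72 → 80 (+8 each step).
Second entry: differences are 3, 4, 5, … (increasing by 1 each time); 21, 24, 28, 33, 39 → 46.
For the third entry, differences are 5, 7, 9, … (increasing by 2 each time): 12, 17, 24, 33, 44 → 57.
Fourth entry — always the negative of the first entry: -40, -48, -56, -64, -72 → -80.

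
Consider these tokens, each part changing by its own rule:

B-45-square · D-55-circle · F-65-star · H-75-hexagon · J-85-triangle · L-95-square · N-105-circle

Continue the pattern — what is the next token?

P-115-star

Letter: B, D, F, H, J, L, N → P (letters move forward 2 places in the alphabet).
Second component: 45, 55, 65, 75, 85, 95, 105 → 115 (+10 each step).
Shape: square, circle, star, hexagon, triangle, square, circle → star (repeats square → circle → star → hexagon → triangle).
Putting it together: P-115-star.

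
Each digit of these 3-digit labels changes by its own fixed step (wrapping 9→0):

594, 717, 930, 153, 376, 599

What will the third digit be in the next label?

Third digit: +3 each step, mod 10; 4, 7, 0, 3, 6, 9 → 2.

2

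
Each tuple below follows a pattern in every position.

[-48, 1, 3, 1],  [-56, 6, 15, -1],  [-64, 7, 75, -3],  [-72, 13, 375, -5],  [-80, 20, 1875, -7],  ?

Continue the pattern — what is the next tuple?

[-88, 33, 9375, -9]

First entry: −8 each step; -48, -56, -64, -72, -80 → -88.
Second entry — each term is the sum of the two before it: 1, 6, 7, 13, 20 → 33.
For the third entry, ×5 each step: 3, 15, 75, 375, 1875 → 9375.
Fourth entry: 1, -1, -3, -5, -7 → -9 (−2 each step).
Combining the parts gives [-88, 33, 9375, -9].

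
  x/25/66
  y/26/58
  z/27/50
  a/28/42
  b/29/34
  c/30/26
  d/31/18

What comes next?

e/32/10

Letter: letters move forward 1 place in the alphabet, wrapping Z→A, so x, y, z, a, b, c, d → e.
Second component: +1 each step, so 25, 26, 27, 28, 29, 30, 31 → 32.
Third component: −8 each step; 66, 58, 50, 42, 34, 26, 18 → 10.
Combining the parts gives e/32/10.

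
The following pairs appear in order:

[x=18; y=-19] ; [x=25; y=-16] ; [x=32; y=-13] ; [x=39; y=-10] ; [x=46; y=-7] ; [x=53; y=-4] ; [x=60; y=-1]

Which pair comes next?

X goes 18, 25, 32, 39, 46, 53, 60 → 67 (+7 each step).
Y goes -19, -16, -13, -10, -7, -4, -1 → 2 (+3 each step).
So the next pair is [x=67; y=2].

[x=67; y=2]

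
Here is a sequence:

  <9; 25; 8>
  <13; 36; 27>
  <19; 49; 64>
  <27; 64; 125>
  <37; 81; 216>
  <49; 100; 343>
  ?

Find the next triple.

First component — differences are 4, 6, 8, … (increasing by 2 each time): 9, 13, 19, 27, 37, 49 → 63.
Second component: 25, 36, 49, 64, 81, 100 → 121 (perfect squares: 5², 6², 7², …).
For the third component, perfect cubes: 2³, 3³, 4³, …: 8, 27, 64, 125, 216, 343 → 512.
So the next triple is <63; 121; 512>.

<63; 121; 512>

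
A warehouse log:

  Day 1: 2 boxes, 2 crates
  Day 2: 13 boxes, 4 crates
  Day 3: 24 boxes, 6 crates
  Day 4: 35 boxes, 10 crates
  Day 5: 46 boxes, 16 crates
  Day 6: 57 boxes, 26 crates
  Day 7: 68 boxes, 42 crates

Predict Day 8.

For the boxes, +11 each step: 2, 13, 24, 35, 46, 57, 68 → 79.
Crates goes 2, 4, 6, 10, 16, 26, 42 → 68 (each term is the sum of the two before it).
Combining the parts gives 79 boxes, 68 crates.

79 boxes, 68 crates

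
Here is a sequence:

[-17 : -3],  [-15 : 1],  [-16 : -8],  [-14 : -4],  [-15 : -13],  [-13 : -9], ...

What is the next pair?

[-14 : -18]

First coordinate: alternating steps +2, −1, +2, −1, …; -17, -15, -16, -14, -15, -13 → -14.
Second coordinate: -3, 1, -8, -4, -13, -9 → -18 (alternating steps +4, −9, +4, −9, …).
Combining the parts gives [-14 : -18].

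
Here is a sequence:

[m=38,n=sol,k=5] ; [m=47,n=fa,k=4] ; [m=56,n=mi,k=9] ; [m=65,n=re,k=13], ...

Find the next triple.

[m=74,n=do,k=22]

M — +9 each step: 38, 47, 56, 65 → 74.
For the n, runs backward through the solfège scale do→ti: sol, fa, mi, re → do.
K: 5, 4, 9, 13 → 22 (each term is the sum of the two before it).
Combining the parts gives [m=74,n=do,k=22].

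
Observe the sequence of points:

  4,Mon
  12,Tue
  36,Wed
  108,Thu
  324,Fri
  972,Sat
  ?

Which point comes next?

For the first value, ×3 each step: 4, 12, 36, 108, 324, 972 → 2916.
Day: runs through the weekdays Mon→Sun, so Mon, Tue, Wed, Thu, Fri, Sat → Sun.
Putting it together: 2916,Sun.

2916,Sun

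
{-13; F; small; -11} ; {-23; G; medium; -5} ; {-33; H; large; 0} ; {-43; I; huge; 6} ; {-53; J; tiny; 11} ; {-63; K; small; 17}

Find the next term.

First entry — −10 each step: -13, -23, -33, -43, -53, -63 → -73.
Letter: letters move forward 1 place in the alphabet, so F, G, H, I, J, K → L.
Size: small, medium, large, huge, tiny, small → medium (repeats small → medium → large → huge → tiny).
Fourth entry: -11, -5, 0, 6, 11, 17 → 22 (alternating steps +6, +5, +6, +5, …).
Putting it together: {-73; L; medium; 22}.

{-73; L; medium; 22}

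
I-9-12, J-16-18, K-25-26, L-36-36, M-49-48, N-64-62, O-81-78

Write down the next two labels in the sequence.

For the letter, letters move forward 1 place in the alphabet: I, J, K, L, M, N, O → P → Q.
Second component — perfect squares: 3², 4², 5², …: 9, 16, 25, 36, 49, 64, 81 → 100 → 121.
Third component — differences are 6, 8, 10, … (increasing by 2 each time): 12, 18, 26, 36, 48, 62, 78 → 96 → 116.
So the next two labels are P-100-96 and Q-121-116.

P-100-96, Q-121-116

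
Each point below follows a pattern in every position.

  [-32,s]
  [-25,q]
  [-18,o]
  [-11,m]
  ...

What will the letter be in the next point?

k

First entry: +7 each step; -32, -25, -18, -11 → -4.
Letter: letters move back 2 places in the alphabet, so s, q, o, m → k.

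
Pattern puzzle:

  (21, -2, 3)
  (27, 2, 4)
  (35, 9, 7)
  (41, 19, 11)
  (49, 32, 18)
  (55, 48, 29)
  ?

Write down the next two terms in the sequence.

First value: alternating steps +6, +8, +6, +8, …, so 21, 27, 35, 41, 49, 55 → 63 → 69.
Second value: differences are 4, 7, 10, … (increasing by 3 each time), so -2, 2, 9, 19, 32, 48 → 67 → 89.
Third value goes 3, 4, 7, 11, 18, 29 → 47 → 76 (each term is the sum of the two before it).
Putting the parts together: (63, 67, 47) and then (69, 89, 76).

(63, 67, 47), (69, 89, 76)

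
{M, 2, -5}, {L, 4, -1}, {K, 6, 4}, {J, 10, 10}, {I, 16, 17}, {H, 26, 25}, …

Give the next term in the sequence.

{G, 42, 34}

For the letter, letters move back 1 place in the alphabet: M, L, K, J, I, H → G.
Second coordinate goes 2, 4, 6, 10, 16, 26 → 42 (each term is the sum of the two before it).
Third coordinate: differences are 4, 5, 6, … (increasing by 1 each time), so -5, -1, 4, 10, 17, 25 → 34.
Combining the parts gives {G, 42, 34}.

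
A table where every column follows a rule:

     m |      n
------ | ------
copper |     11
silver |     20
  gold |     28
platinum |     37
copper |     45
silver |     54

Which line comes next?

Column m: copper, silver, gold, platinum, copper, silver → gold (repeats copper → silver → gold → platinum).
Column n: alternating steps +9, +8, +9, +8, …, so 11, 20, 28, 37, 45, 54 → 62.
Combining the parts gives gold  62.

gold  62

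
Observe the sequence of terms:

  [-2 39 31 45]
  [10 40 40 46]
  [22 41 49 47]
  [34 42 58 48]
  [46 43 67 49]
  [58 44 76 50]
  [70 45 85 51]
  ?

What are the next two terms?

[82 46 94 52], [94 47 103 53]

First slot — +12 each step: -2, 10, 22, 34, 46, 58, 70 → 82 → 94.
Second slot: 39, 40, 41, 42, 43, 44, 45 → 46 → 47 (+1 each step).
Third slot: +9 each step; 31, 40, 49, 58, 67, 76, 85 → 94 → 103.
Fourth slot: 45, 46, 47, 48, 49, 50, 51 → 52 → 53 (always 6 more than the second slot).
Putting the parts together: [82 46 94 52] and then [94 47 103 53].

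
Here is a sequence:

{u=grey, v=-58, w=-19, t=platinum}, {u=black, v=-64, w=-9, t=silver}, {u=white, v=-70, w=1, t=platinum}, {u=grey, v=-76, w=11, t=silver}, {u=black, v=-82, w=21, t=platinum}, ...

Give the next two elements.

U: repeats grey → black → white; grey, black, white, grey, black → white → grey.
V: −6 each step; -58, -64, -70, -76, -82 → -88 → -94.
W — +10 each step: -19, -9, 1, 11, 21 → 31 → 41.
T goes platinum, silver, platinum, silver, platinum → silver → platinum (alternates platinum ↔ silver).
Putting the parts together: {u=white, v=-88, w=31, t=silver} and then {u=grey, v=-94, w=41, t=platinum}.

{u=white, v=-88, w=31, t=silver}, {u=grey, v=-94, w=41, t=platinum}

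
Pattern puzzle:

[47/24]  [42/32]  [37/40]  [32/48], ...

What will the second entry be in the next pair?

For the second entry, +8 each step: 24, 32, 40, 48 → 56.

56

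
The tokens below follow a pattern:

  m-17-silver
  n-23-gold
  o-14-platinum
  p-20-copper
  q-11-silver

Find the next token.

Letter: m, n, o, p, q → r (letters move forward 1 place in the alphabet).
Second component: alternating steps +6, −9, +6, −9, …, so 17, 23, 14, 20, 11 → 17.
Metal: repeats silver → gold → platinum → copper, so silver, gold, platinum, copper, silver → gold.
Putting it together: r-17-gold.

r-17-gold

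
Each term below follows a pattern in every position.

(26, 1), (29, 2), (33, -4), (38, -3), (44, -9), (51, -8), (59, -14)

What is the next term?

First coordinate — differences are 3, 4, 5, … (increasing by 1 each time): 26, 29, 33, 38, 44, 51, 59 → 68.
For the second coordinate, alternating steps +1, −6, +1, −6, …: 1, 2, -4, -3, -9, -8, -14 → -13.
Combining the parts gives (68, -13).

(68, -13)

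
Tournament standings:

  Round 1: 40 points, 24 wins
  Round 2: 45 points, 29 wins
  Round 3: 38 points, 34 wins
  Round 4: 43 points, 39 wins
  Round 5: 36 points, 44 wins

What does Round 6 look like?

41 points, 49 wins

Points: 40, 45, 38, 43, 36 → 41 (alternating steps +5, −7, +5, −7, …).
Wins: +5 each step; 24, 29, 34, 39, 44 → 49.
So the next row is 41 points, 49 wins.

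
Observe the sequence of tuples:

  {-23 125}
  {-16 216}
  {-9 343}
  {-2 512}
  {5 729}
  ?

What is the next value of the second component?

1000

First component — +7 each step: -23, -16, -9, -2, 5 → 12.
For the second component, perfect cubes: 5³, 6³, 7³, …: 125, 216, 343, 512, 729 → 1000.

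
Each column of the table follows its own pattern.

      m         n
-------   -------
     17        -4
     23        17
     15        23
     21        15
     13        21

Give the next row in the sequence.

19  13

Column m: 17, 23, 15, 21, 13 → 19 (alternating steps +6, −8, +6, −8, …).
Column n: always the previous value of the column m; -4, 17, 23, 15, 21 → 13.
So the next row is 19  13.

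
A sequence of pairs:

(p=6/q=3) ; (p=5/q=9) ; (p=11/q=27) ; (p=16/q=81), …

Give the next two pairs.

P — each term is the sum of the two before it: 6, 5, 11, 16 → 27 → 43.
Q: 3, 9, 27, 81 → 243 → 729 (×3 each step).
So the next two pairs are (p=27/q=243) and (p=43/q=729).

(p=27/q=243), (p=43/q=729)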